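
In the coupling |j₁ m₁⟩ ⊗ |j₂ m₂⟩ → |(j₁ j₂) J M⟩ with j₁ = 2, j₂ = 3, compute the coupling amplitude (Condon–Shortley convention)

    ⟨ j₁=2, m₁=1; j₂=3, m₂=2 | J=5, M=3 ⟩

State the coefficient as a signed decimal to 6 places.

+√(8/15) ≈ +0.730297

triangle: 0!*4!*6!/11! = 17280/39916800
(j±m)!: 3!*1!*5!*1!*8!*2! = 58060800
prefactor² = (2J+1)*Δ*N² = 276480
  k=0: +1/(0!*0!*1!*5!*3!*1!) = 1/720
Σ = 1/720  ⇒  CG² = 276480*1/720² = 8/15
CG = +√(8/15) = +0.730297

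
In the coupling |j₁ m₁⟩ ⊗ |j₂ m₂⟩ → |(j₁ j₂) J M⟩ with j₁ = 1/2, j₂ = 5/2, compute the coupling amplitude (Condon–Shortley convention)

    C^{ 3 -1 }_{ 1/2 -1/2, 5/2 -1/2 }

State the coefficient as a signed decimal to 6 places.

+√(2/3) = +0.816497

√[7·0!1!5!/7! · 0!1!2!3!2!4!] = √(96)
  +(−1)^0/∏(0,0,1,2,0,3)! = 1/12  (running 1/12)
⟨..|..⟩ = √(96)·(1/12) = +0.816497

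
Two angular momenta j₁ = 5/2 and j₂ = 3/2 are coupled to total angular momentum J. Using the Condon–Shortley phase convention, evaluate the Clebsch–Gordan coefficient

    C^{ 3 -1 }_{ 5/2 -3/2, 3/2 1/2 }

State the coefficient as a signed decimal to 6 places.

j₁+j₂−J=1  J+j₁−j₂=4  J−j₁+j₂=2  j₁+j₂+J+1=8
(j₁±m₁, j₂±m₂, J±M) = (1,4,2,1,2,4)
P² = 96/5
sum k=0..1:
  [0] +1/48 = 1/48
  [1] −1/6 = -1/6
S = -7/48
C² = P²·S² = 49/120 ; C = -0.639010

−√(49/120) = -0.639010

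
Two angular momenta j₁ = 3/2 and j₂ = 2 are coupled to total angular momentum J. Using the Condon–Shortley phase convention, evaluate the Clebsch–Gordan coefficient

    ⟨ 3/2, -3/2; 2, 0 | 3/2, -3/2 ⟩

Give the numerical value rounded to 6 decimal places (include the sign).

√[4·2!1!2!/6! · 0!3!2!2!0!3!] = √(16/5)
  +(−1)^2/∏(2,0,1,0,0,2)! = 1/4  (running 1/4)
⟨..|..⟩ = √(16/5)·(1/4) = +0.447214

+√(1/5) = +0.447214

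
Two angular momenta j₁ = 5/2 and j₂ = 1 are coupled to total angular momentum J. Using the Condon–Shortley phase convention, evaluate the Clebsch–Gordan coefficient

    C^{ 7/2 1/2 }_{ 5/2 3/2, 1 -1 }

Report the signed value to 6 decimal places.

+√(1/7) = +0.377964

triangle: 0!×5!×2!/8! = 240/40320
(j±m)!: 4!×1!×0!×2!×4!×3! = 6912
prefactor² = (2J+1)×Δ×N² = 2304/7
  k=0: +1/(0!×0!×1!×0!×4!×2!) = 1/48
Σ = 1/48  ⇒  CG² = 2304/7×1/48² = 1/7
CG = +√(1/7) = +0.377964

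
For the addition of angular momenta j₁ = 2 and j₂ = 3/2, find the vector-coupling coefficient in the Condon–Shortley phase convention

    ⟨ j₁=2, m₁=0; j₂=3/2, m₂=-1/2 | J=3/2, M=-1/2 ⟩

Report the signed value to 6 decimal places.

triangle: 2!×2!×1!/6! = 4/720
(j±m)!: 2!×2!×1!×2!×1!×2! = 16
prefactor² = (2J+1)×Δ×N² = 16/45
  k=0: +1/(0!×2!×2!×1!×0!×0!) = 1/4
  k=1: −1/(1!×1!×1!×0!×1!×1!) = -1
Σ = -3/4  ⇒  CG² = 16/45×(-3/4)² = 1/5
CG = −√(1/5) = -0.447214

-0.447214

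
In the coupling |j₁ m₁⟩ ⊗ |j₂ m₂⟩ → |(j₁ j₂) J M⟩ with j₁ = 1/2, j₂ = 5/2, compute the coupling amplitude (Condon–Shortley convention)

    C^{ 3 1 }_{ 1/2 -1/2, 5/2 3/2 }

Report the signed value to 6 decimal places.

+√(1/3) = +0.577350

√[7·0!1!5!/7! · 0!1!4!1!4!2!] = √(192)
  +(−1)^0/∏(0,0,1,4,0,1)! = 1/24  (running 1/24)
⟨..|..⟩ = √(192)·(1/24) = +0.577350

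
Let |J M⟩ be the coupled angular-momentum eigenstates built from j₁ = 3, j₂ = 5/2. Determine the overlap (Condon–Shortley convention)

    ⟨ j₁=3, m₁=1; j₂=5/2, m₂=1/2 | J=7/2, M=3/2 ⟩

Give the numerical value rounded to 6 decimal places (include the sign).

√[8·2!4!3!/10! · 4!2!3!2!5!2!] = √(3072/35)
  +(−1)^0/∏(0,2,2,3,2,0)! = 1/48  (running 1/48)
  +(−1)^1/∏(1,1,1,2,3,1)! = -1/12  (running -1/16)
  +(−1)^2/∏(2,0,0,1,4,2)! = 1/96  (running -5/96)
⟨..|..⟩ = √(3072/35)·(-5/96) = -0.487950

−√(5/21) = -0.487950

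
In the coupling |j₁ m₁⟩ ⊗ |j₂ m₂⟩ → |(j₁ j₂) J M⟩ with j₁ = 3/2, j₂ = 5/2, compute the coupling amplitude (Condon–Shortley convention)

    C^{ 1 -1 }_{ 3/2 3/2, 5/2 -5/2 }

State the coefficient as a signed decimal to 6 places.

+√(1/2) ≈ +0.707107

triangle: 3!*0!*2!/6! = 12/720
(j±m)!: 3!*0!*0!*5!*0!*2! = 1440
prefactor² = (2J+1)*Δ*N² = 72
  k=0: +1/(0!*3!*0!*0!*0!*2!) = 1/12
Σ = 1/12  ⇒  CG² = 72*1/12² = 1/2
CG = +√(1/2) = +0.707107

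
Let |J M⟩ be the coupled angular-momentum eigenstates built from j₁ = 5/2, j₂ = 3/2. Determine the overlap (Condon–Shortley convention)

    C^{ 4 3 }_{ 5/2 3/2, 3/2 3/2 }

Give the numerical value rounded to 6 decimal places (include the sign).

+√(5/8) = +0.790569

triangle: 0!*5!*3!/9! = 720/362880
(j±m)!: 4!*1!*3!*0!*7!*1! = 725760
prefactor² = (2J+1)*Δ*N² = 12960
  k=0: +1/(0!*0!*1!*3!*4!*0!) = 1/144
Σ = 1/144  ⇒  CG² = 12960*1/144² = 5/8
CG = +√(5/8) = +0.790569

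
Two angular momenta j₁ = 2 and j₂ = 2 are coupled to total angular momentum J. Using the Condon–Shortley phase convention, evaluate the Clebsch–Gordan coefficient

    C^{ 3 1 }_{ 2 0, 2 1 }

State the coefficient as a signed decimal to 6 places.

−√(1/5) = -0.447214

j₁+j₂−J=1  J+j₁−j₂=3  J−j₁+j₂=3  j₁+j₂+J+1=8
(j₁±m₁, j₂±m₂, J±M) = (2,2,3,1,4,2)
P² = 36/5
sum k=0..1:
  [0] +1/12 = 1/12
  [1] −1/4 = -1/4
S = -1/6
C² = P²·S² = 1/5 ; C = -0.447214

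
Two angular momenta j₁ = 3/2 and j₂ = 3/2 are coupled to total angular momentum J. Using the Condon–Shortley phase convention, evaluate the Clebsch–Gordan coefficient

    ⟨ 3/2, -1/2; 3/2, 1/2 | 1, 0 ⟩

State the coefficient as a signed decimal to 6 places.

-0.223607  (= −√(1/20))

triangle: 2!*1!*1!/5! = 2/120
(j±m)!: 1!*2!*2!*1!*1!*1! = 4
prefactor² = (2J+1)*Δ*N² = 1/5
  k=1: −1/(1!*1!*1!*1!*0!*0!) = -1
  k=2: +1/(2!*0!*0!*0!*1!*1!) = 1/2
Σ = -1/2  ⇒  CG² = 1/5*(-1/2)² = 1/20
CG = −√(1/20) = -0.223607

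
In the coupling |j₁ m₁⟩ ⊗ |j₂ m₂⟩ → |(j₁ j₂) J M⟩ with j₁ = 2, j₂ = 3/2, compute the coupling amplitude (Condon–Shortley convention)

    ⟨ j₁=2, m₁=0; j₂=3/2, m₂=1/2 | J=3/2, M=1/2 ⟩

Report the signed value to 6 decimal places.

√[4·2!2!1!/6! · 2!2!2!1!2!1!] = √(16/45)
  +(−1)^1/∏(1,1,1,1,1,0)! = -1  (running -1)
  +(−1)^2/∏(2,0,0,0,2,1)! = 1/4  (running -3/4)
⟨..|..⟩ = √(16/45)·(-3/4) = -0.447214

−√(1/5) = -0.447214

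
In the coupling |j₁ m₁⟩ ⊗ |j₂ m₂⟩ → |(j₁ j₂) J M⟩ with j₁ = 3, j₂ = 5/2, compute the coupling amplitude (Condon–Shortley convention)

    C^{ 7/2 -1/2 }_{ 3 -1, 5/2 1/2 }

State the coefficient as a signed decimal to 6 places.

−√(1/63) ≈ -0.125988

√[8·2!4!3!/10! · 2!4!3!2!3!4!] = √(9216/175)
  +(−1)^0/∏(0,2,4,3,0,0)! = 1/288  (running 1/288)
  +(−1)^1/∏(1,1,3,2,1,1)! = -1/12  (running -23/288)
  +(−1)^2/∏(2,0,2,1,2,2)! = 1/16  (running -5/288)
⟨..|..⟩ = √(9216/175)·(-5/288) = -0.125988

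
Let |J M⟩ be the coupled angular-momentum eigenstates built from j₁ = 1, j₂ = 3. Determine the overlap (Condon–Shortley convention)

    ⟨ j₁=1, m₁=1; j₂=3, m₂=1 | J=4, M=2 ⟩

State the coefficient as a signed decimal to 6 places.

√[9·0!2!6!/9! · 2!0!4!2!6!2!] = √(34560/7)
  +(−1)^0/∏(0,0,0,4,2,2)! = 1/96  (running 1/96)
⟨..|..⟩ = √(34560/7)·(1/96) = +0.731925

+0.731925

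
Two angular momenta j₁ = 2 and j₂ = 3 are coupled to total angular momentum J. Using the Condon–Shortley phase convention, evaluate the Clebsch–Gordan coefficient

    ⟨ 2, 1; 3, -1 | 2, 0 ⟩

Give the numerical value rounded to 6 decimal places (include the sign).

√[5·3!1!3!/8! · 3!1!2!4!2!2!] = √(36/7)
  +(−1)^0/∏(0,3,1,2,0,1)! = 1/12  (running 1/12)
  +(−1)^1/∏(1,2,0,1,1,2)! = -1/4  (running -1/6)
⟨..|..⟩ = √(36/7)·(-1/6) = -0.377964

-0.377964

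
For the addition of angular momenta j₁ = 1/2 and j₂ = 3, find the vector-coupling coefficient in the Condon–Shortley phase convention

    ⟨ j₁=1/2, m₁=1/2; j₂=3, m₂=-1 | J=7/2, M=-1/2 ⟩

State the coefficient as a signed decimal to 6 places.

j₁+j₂−J=0  J+j₁−j₂=1  J−j₁+j₂=6  j₁+j₂+J+1=8
(j₁±m₁, j₂±m₂, J±M) = (1,0,2,4,3,4)
P² = 6912/7
sum k=0..0:
  [0] +1/48 = 1/48
S = 1/48
C² = P²·S² = 3/7 ; C = +0.654654

+0.654654  (= +√(3/7))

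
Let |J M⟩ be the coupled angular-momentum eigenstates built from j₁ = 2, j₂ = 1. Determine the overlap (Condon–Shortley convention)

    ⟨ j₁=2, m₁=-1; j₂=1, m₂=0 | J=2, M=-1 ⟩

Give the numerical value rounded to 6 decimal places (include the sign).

−√(1/6) ≈ -0.408248

√[5·1!3!1!/6! · 1!3!1!1!1!3!] = √(3/2)
  +(−1)^0/∏(0,1,3,1,0,0)! = 1/6  (running 1/6)
  +(−1)^1/∏(1,0,2,0,1,1)! = -1/2  (running -1/3)
⟨..|..⟩ = √(3/2)·(-1/3) = -0.408248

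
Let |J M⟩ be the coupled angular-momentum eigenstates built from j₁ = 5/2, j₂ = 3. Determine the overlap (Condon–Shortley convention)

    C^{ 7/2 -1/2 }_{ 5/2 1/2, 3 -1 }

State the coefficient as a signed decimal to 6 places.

√[8·2!3!4!/10! · 3!2!2!4!3!4!] = √(9216/175)
  +(−1)^0/∏(0,2,2,2,1,2)! = 1/16  (running 1/16)
  +(−1)^1/∏(1,1,1,1,2,3)! = -1/12  (running -1/48)
  +(−1)^2/∏(2,0,0,0,3,4)! = 1/288  (running -5/288)
⟨..|..⟩ = √(9216/175)·(-5/288) = -0.125988

−√(1/63) ≈ -0.125988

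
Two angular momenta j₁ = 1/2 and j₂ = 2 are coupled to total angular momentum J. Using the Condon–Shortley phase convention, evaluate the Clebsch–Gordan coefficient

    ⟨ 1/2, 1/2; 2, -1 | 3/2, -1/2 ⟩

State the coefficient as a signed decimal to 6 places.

√[4·1!0!3!/5! · 1!0!1!3!1!2!] = √(12/5)
  +(−1)^0/∏(0,1,0,1,0,2)! = 1/2  (running 1/2)
⟨..|..⟩ = √(12/5)·(1/2) = +0.774597

+√(3/5) ≈ +0.774597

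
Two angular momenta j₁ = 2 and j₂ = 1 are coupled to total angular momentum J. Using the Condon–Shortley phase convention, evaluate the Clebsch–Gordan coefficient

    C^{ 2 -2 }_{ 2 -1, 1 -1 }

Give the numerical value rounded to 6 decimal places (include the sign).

+0.577350  (= +√(1/3))

triangle: 1!·3!·1!/6! = 6/720
(j±m)!: 1!·3!·0!·2!·0!·4! = 288
prefactor² = (2J+1)·Δ·N² = 12
  k=0: +1/(0!·1!·3!·0!·0!·1!) = 1/6
Σ = 1/6  ⇒  CG² = 12·1/6² = 1/3
CG = +√(1/3) = +0.577350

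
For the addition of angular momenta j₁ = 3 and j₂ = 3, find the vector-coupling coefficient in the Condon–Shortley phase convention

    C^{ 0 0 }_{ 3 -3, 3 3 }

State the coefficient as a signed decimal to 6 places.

+0.377964

triangle: 6!*0!*0!/7! = 720/5040
(j±m)!: 0!*6!*6!*0!*0!*0! = 518400
prefactor² = (2J+1)*Δ*N² = 518400/7
  k=6: +1/(6!*0!*0!*0!*0!*0!) = 1/720
Σ = 1/720  ⇒  CG² = 518400/7*1/720² = 1/7
CG = +√(1/7) = +0.377964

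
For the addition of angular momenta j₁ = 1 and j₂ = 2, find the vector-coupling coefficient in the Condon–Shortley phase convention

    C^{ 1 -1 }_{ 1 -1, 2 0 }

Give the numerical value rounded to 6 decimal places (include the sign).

+0.316228  (= +√(1/10))

triangle: 2!·0!·2!/5! = 4/120
(j±m)!: 0!·2!·2!·2!·0!·2! = 16
prefactor² = (2J+1)·Δ·N² = 8/5
  k=2: +1/(2!·0!·0!·0!·0!·2!) = 1/4
Σ = 1/4  ⇒  CG² = 8/5·1/4² = 1/10
CG = +√(1/10) = +0.316228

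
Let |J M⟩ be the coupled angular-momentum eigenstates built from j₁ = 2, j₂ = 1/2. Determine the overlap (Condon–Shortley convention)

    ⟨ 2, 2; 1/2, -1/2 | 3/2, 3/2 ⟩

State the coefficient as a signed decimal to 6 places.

+√(4/5) = +0.894427

triangle: 1!·3!·0!/5! = 6/120
(j±m)!: 4!·0!·0!·1!·3!·0! = 144
prefactor² = (2J+1)·Δ·N² = 144/5
  k=0: +1/(0!·1!·0!·0!·3!·0!) = 1/6
Σ = 1/6  ⇒  CG² = 144/5·1/6² = 4/5
CG = +√(4/5) = +0.894427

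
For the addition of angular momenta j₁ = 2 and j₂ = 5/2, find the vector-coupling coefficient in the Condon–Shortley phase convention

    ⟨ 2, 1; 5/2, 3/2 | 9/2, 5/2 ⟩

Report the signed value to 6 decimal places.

+√(5/9) = +0.745356

√[10·0!4!5!/10! · 3!1!4!1!7!2!] = √(11520)
  +(−1)^0/∏(0,0,1,4,3,1)! = 1/144  (running 1/144)
⟨..|..⟩ = √(11520)·(1/144) = +0.745356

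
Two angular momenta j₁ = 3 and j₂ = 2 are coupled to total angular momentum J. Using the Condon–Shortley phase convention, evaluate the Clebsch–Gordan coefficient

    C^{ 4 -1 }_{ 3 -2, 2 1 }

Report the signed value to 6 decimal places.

-0.591608  (= −√(7/20))

triangle: 1!·5!·3!/10! = 720/3628800
(j±m)!: 1!·5!·3!·1!·3!·5! = 518400
prefactor² = (2J+1)·Δ·N² = 6480/7
  k=0: +1/(0!·1!·5!·3!·0!·0!) = 1/720
  k=1: −1/(1!·0!·4!·2!·1!·1!) = -1/48
Σ = -7/360  ⇒  CG² = 6480/7·(-7/360)² = 7/20
CG = −√(7/20) = -0.591608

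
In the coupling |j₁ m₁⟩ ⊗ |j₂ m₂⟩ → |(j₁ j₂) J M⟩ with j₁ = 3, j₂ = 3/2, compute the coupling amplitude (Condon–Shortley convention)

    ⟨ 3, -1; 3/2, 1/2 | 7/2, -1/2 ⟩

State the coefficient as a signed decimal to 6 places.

j₁+j₂−J=1  J+j₁−j₂=5  J−j₁+j₂=2  j₁+j₂+J+1=9
(j₁±m₁, j₂±m₂, J±M) = (2,4,2,1,3,4)
P² = 512/7
sum k=0..1:
  [0] +1/48 = 1/48
  [1] −1/12 = -1/12
S = -1/16
C² = P²·S² = 2/7 ; C = -0.534522

−√(2/7) ≈ -0.534522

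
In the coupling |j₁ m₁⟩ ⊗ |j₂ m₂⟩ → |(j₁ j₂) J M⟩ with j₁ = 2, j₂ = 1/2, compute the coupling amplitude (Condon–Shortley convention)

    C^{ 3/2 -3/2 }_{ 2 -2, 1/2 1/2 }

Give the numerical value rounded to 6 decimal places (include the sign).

√[4·1!3!0!/5! · 0!4!1!0!0!3!] = √(144/5)
  +(−1)^1/∏(1,0,3,0,0,0)! = -1/6  (running -1/6)
⟨..|..⟩ = √(144/5)·(-1/6) = -0.894427

−√(4/5) ≈ -0.894427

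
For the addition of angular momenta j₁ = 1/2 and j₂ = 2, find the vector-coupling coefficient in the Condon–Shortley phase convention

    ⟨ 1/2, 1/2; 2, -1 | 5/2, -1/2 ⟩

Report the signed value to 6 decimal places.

+√(2/5) = +0.632456

j₁+j₂−J=0  J+j₁−j₂=1  J−j₁+j₂=4  j₁+j₂+J+1=6
(j₁±m₁, j₂±m₂, J±M) = (1,0,1,3,2,3)
P² = 72/5
sum k=0..0:
  [0] +1/6 = 1/6
S = 1/6
C² = P²·S² = 2/5 ; C = +0.632456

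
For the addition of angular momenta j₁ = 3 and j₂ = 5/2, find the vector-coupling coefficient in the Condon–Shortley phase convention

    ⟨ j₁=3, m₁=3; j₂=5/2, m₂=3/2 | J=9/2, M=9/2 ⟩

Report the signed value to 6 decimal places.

√[10·1!5!4!/11! · 6!0!4!1!9!0!] = √(49766400/11)
  +(−1)^0/∏(0,1,0,4,5,0)! = 1/2880  (running 1/2880)
⟨..|..⟩ = √(49766400/11)·(1/2880) = +0.738549

+√(6/11) ≈ +0.738549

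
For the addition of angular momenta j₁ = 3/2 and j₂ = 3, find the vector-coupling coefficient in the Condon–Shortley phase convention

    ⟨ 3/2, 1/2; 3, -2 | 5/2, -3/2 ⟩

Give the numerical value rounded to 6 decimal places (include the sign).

+√(1/14) = +0.267261

j₁+j₂−J=2  J+j₁−j₂=1  J−j₁+j₂=4  j₁+j₂+J+1=8
(j₁±m₁, j₂±m₂, J±M) = (2,1,1,5,1,4)
P² = 288/7
sum k=0..1:
  [0] +1/12 = 1/12
  [1] −1/24 = -1/24
S = 1/24
C² = P²·S² = 1/14 ; C = +0.267261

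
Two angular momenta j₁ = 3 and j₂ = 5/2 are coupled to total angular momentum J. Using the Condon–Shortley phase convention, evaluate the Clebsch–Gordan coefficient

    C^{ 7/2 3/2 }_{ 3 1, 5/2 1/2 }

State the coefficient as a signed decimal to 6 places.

-0.487950

√[8·2!4!3!/10! · 4!2!3!2!5!2!] = √(3072/35)
  +(−1)^0/∏(0,2,2,3,2,0)! = 1/48  (running 1/48)
  +(−1)^1/∏(1,1,1,2,3,1)! = -1/12  (running -1/16)
  +(−1)^2/∏(2,0,0,1,4,2)! = 1/96  (running -5/96)
⟨..|..⟩ = √(3072/35)·(-5/96) = -0.487950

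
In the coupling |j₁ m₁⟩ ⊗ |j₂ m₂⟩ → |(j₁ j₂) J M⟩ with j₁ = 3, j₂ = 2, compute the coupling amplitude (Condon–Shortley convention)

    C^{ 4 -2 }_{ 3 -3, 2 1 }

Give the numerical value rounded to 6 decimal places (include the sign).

−√(27/140) ≈ -0.439155

triangle: 1!×5!×3!/10! = 720/3628800
(j±m)!: 0!×6!×3!×1!×2!×6! = 6220800
prefactor² = (2J+1)×Δ×N² = 77760/7
  k=1: −1/(1!×0!×5!×2!×0!×1!) = -1/240
Σ = -1/240  ⇒  CG² = 77760/7×(-1/240)² = 27/140
CG = −√(27/140) = -0.439155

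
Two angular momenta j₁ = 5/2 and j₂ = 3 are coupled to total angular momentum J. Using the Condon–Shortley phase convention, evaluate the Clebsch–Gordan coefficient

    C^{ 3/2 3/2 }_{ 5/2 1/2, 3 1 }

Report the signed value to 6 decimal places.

j₁+j₂−J=4  J+j₁−j₂=1  J−j₁+j₂=2  j₁+j₂+J+1=8
(j₁±m₁, j₂±m₂, J±M) = (3,2,4,2,3,0)
P² = 576/35
sum k=2..2:
  [2] +1/8 = 1/8
S = 1/8
C² = P²·S² = 9/35 ; C = +0.507093

+0.507093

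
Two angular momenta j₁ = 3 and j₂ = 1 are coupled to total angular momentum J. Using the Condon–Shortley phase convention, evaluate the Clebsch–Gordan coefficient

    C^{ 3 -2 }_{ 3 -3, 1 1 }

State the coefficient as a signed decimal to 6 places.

j₁+j₂−J=1  J+j₁−j₂=5  J−j₁+j₂=1  j₁+j₂+J+1=8
(j₁±m₁, j₂±m₂, J±M) = (0,6,2,0,1,5)
P² = 3600
sum k=1..1:
  [1] −1/120 = -1/120
S = -1/120
C² = P²·S² = 1/4 ; C = -0.500000

−√(1/4) ≈ -0.500000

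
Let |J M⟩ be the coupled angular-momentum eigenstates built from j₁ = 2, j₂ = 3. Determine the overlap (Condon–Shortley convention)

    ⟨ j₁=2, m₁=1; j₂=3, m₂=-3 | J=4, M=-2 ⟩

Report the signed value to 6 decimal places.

j₁+j₂−J=1  J+j₁−j₂=3  J−j₁+j₂=5  j₁+j₂+J+1=10
(j₁±m₁, j₂±m₂, J±M) = (3,1,0,6,2,6)
P² = 77760/7
sum k=0..0:
  [0] +1/240 = 1/240
S = 1/240
C² = P²·S² = 27/140 ; C = +0.439155

+√(27/140) ≈ +0.439155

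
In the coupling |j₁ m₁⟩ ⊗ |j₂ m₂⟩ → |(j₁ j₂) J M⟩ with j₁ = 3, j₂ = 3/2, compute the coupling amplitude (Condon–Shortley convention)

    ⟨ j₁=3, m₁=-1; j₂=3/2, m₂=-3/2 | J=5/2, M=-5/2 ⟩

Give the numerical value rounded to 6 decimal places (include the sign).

triangle: 2!×4!×1!/8! = 48/40320
(j±m)!: 2!×4!×0!×3!×0!×5! = 34560
prefactor² = (2J+1)×Δ×N² = 1728/7
  k=0: +1/(0!×2!×4!×0!×0!×1!) = 1/48
Σ = 1/48  ⇒  CG² = 1728/7×1/48² = 3/28
CG = +√(3/28) = +0.327327

+√(3/28) ≈ +0.327327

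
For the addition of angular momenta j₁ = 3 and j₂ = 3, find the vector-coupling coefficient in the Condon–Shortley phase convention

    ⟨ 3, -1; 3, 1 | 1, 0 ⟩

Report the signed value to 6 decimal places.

triangle: 5!·1!·1!/8! = 120/40320
(j±m)!: 2!·4!·4!·2!·1!·1! = 2304
prefactor² = (2J+1)·Δ·N² = 144/7
  k=3: −1/(3!·2!·1!·1!·0!·0!) = -1/12
  k=4: +1/(4!·1!·0!·0!·1!·1!) = 1/24
Σ = -1/24  ⇒  CG² = 144/7·(-1/24)² = 1/28
CG = −√(1/28) = -0.188982

−√(1/28) = -0.188982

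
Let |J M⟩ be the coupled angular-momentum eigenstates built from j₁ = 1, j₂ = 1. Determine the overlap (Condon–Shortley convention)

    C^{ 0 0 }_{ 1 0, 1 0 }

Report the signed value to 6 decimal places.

−√(1/3) = -0.577350

√[1·2!0!0!/3! · 1!1!1!1!0!0!] = √(1/3)
  +(−1)^1/∏(1,1,0,0,0,0)! = -1  (running -1)
⟨..|..⟩ = √(1/3)·(-1) = -0.577350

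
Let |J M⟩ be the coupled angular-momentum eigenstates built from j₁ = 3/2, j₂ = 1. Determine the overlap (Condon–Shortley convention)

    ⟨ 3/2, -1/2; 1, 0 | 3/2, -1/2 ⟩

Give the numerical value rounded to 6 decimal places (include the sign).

triangle: 1!·2!·1!/5! = 2/120
(j±m)!: 1!·2!·1!·1!·1!·2! = 4
prefactor² = (2J+1)·Δ·N² = 4/15
  k=0: +1/(0!·1!·2!·1!·0!·0!) = 1/2
  k=1: −1/(1!·0!·1!·0!·1!·1!) = -1
Σ = -1/2  ⇒  CG² = 4/15·(-1/2)² = 1/15
CG = −√(1/15) = -0.258199

-0.258199  (= −√(1/15))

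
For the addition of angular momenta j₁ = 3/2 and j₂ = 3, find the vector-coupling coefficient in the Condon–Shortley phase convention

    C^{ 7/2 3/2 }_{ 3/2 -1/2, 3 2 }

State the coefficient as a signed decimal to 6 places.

√[8·1!2!5!/9! · 1!2!5!1!5!2!] = √(6400/21)
  +(−1)^0/∏(0,1,2,5,0,0)! = 1/240  (running 1/240)
  +(−1)^1/∏(1,0,1,4,1,1)! = -1/24  (running -3/80)
⟨..|..⟩ = √(6400/21)·(-3/80) = -0.654654

−√(3/7) = -0.654654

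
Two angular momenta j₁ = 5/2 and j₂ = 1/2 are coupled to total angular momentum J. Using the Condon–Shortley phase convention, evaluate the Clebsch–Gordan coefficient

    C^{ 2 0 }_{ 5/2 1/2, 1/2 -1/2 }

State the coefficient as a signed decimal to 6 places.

+√(1/2) = +0.707107

triangle: 1!*4!*0!/6! = 24/720
(j±m)!: 3!*2!*0!*1!*2!*2! = 48
prefactor² = (2J+1)*Δ*N² = 8
  k=0: +1/(0!*1!*2!*0!*2!*0!) = 1/4
Σ = 1/4  ⇒  CG² = 8*1/4² = 1/2
CG = +√(1/2) = +0.707107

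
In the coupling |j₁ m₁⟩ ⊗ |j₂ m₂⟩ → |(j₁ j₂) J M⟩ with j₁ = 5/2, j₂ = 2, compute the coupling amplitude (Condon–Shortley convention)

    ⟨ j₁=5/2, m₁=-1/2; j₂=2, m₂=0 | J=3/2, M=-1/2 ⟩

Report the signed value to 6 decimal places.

+0.239046  (= +√(2/35))

triangle: 3!·2!·1!/7! = 12/5040
(j±m)!: 2!·3!·2!·2!·1!·2! = 96
prefactor² = (2J+1)·Δ·N² = 32/35
  k=1: −1/(1!·2!·2!·1!·0!·0!) = -1/4
  k=2: +1/(2!·1!·1!·0!·1!·1!) = 1/2
Σ = 1/4  ⇒  CG² = 32/35·1/4² = 2/35
CG = +√(2/35) = +0.239046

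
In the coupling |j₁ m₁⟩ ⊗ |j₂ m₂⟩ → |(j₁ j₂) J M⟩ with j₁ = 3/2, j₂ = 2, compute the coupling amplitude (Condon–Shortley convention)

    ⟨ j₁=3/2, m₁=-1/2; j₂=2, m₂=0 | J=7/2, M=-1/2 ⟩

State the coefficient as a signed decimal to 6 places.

+√(18/35) ≈ +0.717137

triangle: 0!×3!×4!/8! = 144/40320
(j±m)!: 1!×2!×2!×2!×3!×4! = 1152
prefactor² = (2J+1)×Δ×N² = 1152/35
  k=0: +1/(0!×0!×2!×2!×1!×2!) = 1/8
Σ = 1/8  ⇒  CG² = 1152/35×1/8² = 18/35
CG = +√(18/35) = +0.717137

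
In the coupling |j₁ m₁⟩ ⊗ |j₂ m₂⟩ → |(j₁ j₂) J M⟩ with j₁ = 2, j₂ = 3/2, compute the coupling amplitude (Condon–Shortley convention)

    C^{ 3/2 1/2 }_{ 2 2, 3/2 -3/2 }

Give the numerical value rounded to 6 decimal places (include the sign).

j₁+j₂−J=2  J+j₁−j₂=2  J−j₁+j₂=1  j₁+j₂+J+1=6
(j₁±m₁, j₂±m₂, J±M) = (4,0,0,3,2,1)
P² = 32/5
sum k=0..0:
  [0] +1/4 = 1/4
S = 1/4
C² = P²·S² = 2/5 ; C = +0.632456

+0.632456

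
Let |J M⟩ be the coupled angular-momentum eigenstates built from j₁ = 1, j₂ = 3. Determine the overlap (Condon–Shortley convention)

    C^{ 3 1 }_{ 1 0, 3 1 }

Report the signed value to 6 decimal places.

-0.288675

√[7·1!1!5!/8! · 1!1!4!2!4!2!] = √(48)
  +(−1)^0/∏(0,1,1,4,0,1)! = 1/24  (running 1/24)
  +(−1)^1/∏(1,0,0,3,1,2)! = -1/12  (running -1/24)
⟨..|..⟩ = √(48)·(-1/24) = -0.288675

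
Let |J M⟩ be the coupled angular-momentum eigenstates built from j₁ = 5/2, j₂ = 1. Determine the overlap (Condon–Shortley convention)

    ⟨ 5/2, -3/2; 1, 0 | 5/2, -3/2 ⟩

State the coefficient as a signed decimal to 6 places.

√[6·1!4!1!/7! · 1!4!1!1!1!4!] = √(576/35)
  +(−1)^0/∏(0,1,4,1,0,0)! = 1/24  (running 1/24)
  +(−1)^1/∏(1,0,3,0,1,1)! = -1/6  (running -1/8)
⟨..|..⟩ = √(576/35)·(-1/8) = -0.507093

−√(9/35) = -0.507093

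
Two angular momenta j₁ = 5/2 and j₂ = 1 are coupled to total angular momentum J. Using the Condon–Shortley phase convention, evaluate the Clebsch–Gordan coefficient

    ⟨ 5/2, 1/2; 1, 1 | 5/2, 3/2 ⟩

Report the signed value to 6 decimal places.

triangle: 1!·4!·1!/7! = 24/5040
(j±m)!: 3!·2!·2!·0!·4!·1! = 576
prefactor² = (2J+1)·Δ·N² = 576/35
  k=1: −1/(1!·0!·1!·1!·3!·0!) = -1/6
Σ = -1/6  ⇒  CG² = 576/35·(-1/6)² = 16/35
CG = −√(16/35) = -0.676123

-0.676123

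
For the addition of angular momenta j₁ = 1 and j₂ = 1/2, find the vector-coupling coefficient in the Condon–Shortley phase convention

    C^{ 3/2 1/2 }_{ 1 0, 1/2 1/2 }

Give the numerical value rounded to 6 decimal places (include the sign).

j₁+j₂−J=0  J+j₁−j₂=2  J−j₁+j₂=1  j₁+j₂+J+1=4
(j₁±m₁, j₂±m₂, J±M) = (1,1,1,0,2,1)
P² = 2/3
sum k=0..0:
  [0] +1/1 = 1
S = 1
C² = P²·S² = 2/3 ; C = +0.816497

+√(2/3) ≈ +0.816497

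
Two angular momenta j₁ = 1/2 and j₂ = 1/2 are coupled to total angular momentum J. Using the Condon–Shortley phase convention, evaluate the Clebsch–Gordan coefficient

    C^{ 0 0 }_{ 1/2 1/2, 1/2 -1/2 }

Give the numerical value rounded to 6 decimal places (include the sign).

j₁+j₂−J=1  J+j₁−j₂=0  J−j₁+j₂=0  j₁+j₂+J+1=2
(j₁±m₁, j₂±m₂, J±M) = (1,0,0,1,0,0)
P² = 1/2
sum k=0..0:
  [0] +1/1 = 1
S = 1
C² = P²·S² = 1/2 ; C = +0.707107

+√(1/2) ≈ +0.707107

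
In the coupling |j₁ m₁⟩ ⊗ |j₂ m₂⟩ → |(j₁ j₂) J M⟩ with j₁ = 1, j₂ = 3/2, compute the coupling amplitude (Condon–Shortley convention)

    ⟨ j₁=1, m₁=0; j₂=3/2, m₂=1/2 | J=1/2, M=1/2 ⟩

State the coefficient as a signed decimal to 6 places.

√[2·2!0!1!/4! · 1!1!2!1!1!0!] = √(1/3)
  +(−1)^1/∏(1,1,0,1,0,0)! = -1  (running -1)
⟨..|..⟩ = √(1/3)·(-1) = -0.577350

−√(1/3) ≈ -0.577350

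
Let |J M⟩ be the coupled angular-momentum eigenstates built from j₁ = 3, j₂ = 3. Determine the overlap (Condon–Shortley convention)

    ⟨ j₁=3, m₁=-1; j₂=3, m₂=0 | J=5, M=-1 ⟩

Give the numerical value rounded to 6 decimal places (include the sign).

√[11·1!5!5!/12! · 2!4!3!3!4!6!] = √(69120/7)
  +(−1)^0/∏(0,1,4,3,1,2)! = 1/288  (running 1/288)
  +(−1)^1/∏(1,0,3,2,2,3)! = -1/144  (running -1/288)
⟨..|..⟩ = √(69120/7)·(-1/288) = -0.345033

-0.345033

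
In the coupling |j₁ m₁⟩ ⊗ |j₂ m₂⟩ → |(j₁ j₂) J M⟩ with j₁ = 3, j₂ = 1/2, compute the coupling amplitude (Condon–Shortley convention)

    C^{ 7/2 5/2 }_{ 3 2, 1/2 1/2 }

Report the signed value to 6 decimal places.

+√(6/7) = +0.925820

√[8·0!6!1!/8! · 5!1!1!0!6!1!] = √(86400/7)
  +(−1)^0/∏(0,0,1,1,5,0)! = 1/120  (running 1/120)
⟨..|..⟩ = √(86400/7)·(1/120) = +0.925820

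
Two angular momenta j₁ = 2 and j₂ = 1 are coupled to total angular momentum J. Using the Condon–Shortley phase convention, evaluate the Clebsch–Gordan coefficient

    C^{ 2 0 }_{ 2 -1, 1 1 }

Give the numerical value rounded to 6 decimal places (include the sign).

−√(1/2) = -0.707107

triangle: 1!*3!*1!/6! = 6/720
(j±m)!: 1!*3!*2!*0!*2!*2! = 48
prefactor² = (2J+1)*Δ*N² = 2
  k=1: −1/(1!*0!*2!*1!*1!*0!) = -1/2
Σ = -1/2  ⇒  CG² = 2*(-1/2)² = 1/2
CG = −√(1/2) = -0.707107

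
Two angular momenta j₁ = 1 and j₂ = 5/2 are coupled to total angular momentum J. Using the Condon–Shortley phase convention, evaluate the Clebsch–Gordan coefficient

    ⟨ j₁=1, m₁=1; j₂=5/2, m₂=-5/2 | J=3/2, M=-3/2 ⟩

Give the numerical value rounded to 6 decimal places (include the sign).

+√(2/3) ≈ +0.816497

triangle: 2!·0!·3!/6! = 12/720
(j±m)!: 2!·0!·0!·5!·0!·3! = 1440
prefactor² = (2J+1)·Δ·N² = 96
  k=0: +1/(0!·2!·0!·0!·0!·3!) = 1/12
Σ = 1/12  ⇒  CG² = 96·1/12² = 2/3
CG = +√(2/3) = +0.816497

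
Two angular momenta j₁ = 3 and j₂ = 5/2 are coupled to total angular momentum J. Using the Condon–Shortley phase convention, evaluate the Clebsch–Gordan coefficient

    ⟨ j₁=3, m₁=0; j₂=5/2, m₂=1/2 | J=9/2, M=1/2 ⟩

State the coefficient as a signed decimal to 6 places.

j₁+j₂−J=1  J+j₁−j₂=5  J−j₁+j₂=4  j₁+j₂+J+1=11
(j₁±m₁, j₂±m₂, J±M) = (3,3,3,2,5,4)
P² = 69120/77
sum k=0..1:
  [0] +1/72 = 1/72
  [1] −1/48 = -1/48
S = -1/144
C² = P²·S² = 10/231 ; C = -0.208063

-0.208063  (= −√(10/231))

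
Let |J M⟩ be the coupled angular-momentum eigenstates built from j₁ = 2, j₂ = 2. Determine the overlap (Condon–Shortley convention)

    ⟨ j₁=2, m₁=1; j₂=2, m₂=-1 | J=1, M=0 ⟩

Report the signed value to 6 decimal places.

-0.316228

√[3·3!1!1!/6! · 3!1!1!3!1!1!] = √(9/10)
  +(−1)^0/∏(0,3,1,1,0,0)! = 1/6  (running 1/6)
  +(−1)^1/∏(1,2,0,0,1,1)! = -1/2  (running -1/3)
⟨..|..⟩ = √(9/10)·(-1/3) = -0.316228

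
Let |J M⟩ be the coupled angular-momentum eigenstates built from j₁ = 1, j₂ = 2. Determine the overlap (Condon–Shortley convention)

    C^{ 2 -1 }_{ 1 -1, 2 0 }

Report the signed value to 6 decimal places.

−√(1/2) = -0.707107

j₁+j₂−J=1  J+j₁−j₂=1  J−j₁+j₂=3  j₁+j₂+J+1=6
(j₁±m₁, j₂±m₂, J±M) = (0,2,2,2,1,3)
P² = 2
sum k=1..1:
  [1] −1/2 = -1/2
S = -1/2
C² = P²·S² = 1/2 ; C = -0.707107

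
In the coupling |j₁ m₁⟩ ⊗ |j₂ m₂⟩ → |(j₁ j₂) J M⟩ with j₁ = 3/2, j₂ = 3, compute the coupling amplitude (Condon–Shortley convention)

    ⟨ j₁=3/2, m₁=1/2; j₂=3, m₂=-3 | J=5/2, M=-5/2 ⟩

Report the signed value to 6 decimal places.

j₁+j₂−J=2  J+j₁−j₂=1  J−j₁+j₂=4  j₁+j₂+J+1=8
(j₁±m₁, j₂±m₂, J±M) = (2,1,0,6,0,5)
P² = 8640/7
sum k=0..0:
  [0] +1/48 = 1/48
S = 1/48
C² = P²·S² = 15/28 ; C = +0.731925

+0.731925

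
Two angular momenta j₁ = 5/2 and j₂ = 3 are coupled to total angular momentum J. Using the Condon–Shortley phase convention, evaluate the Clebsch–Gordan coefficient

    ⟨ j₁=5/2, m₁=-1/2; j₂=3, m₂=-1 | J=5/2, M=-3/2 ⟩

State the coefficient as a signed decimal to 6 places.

−√(1/35) = -0.169031

j₁+j₂−J=3  J+j₁−j₂=2  J−j₁+j₂=3  j₁+j₂+J+1=9
(j₁±m₁, j₂±m₂, J±M) = (2,3,2,4,1,4)
P² = 576/35
sum k=1..2:
  [1] −1/8 = -1/8
  [2] +1/12 = 1/12
S = -1/24
C² = P²·S² = 1/35 ; C = -0.169031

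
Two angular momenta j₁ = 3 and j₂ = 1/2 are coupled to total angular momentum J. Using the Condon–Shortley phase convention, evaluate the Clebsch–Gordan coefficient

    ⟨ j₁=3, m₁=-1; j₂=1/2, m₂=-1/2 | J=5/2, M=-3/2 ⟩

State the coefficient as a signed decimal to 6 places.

√[6·1!5!0!/7! · 2!4!0!1!1!4!] = √(1152/7)
  +(−1)^0/∏(0,1,4,0,1,0)! = 1/24  (running 1/24)
⟨..|..⟩ = √(1152/7)·(1/24) = +0.534522

+√(2/7) = +0.534522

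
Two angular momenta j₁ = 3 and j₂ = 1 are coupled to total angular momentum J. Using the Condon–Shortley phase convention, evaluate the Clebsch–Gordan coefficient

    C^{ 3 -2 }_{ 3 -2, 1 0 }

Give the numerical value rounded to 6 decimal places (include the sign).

√[7·1!5!1!/8! · 1!5!1!1!1!5!] = √(300)
  +(−1)^0/∏(0,1,5,1,0,0)! = 1/120  (running 1/120)
  +(−1)^1/∏(1,0,4,0,1,1)! = -1/24  (running -1/30)
⟨..|..⟩ = √(300)·(-1/30) = -0.577350

-0.577350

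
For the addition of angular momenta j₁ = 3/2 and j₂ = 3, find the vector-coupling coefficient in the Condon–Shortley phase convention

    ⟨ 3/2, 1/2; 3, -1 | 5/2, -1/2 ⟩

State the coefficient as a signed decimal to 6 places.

j₁+j₂−J=2  J+j₁−j₂=1  J−j₁+j₂=4  j₁+j₂+J+1=8
(j₁±m₁, j₂±m₂, J±M) = (2,1,2,4,2,3)
P² = 288/35
sum k=0..1:
  [0] +1/8 = 1/8
  [1] −1/6 = -1/6
S = -1/24
C² = P²·S² = 1/70 ; C = -0.119523

-0.119523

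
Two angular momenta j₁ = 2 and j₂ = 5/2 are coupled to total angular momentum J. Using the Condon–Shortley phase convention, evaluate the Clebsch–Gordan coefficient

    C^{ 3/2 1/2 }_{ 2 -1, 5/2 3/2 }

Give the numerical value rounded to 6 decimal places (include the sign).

+√(2/105) = +0.138013

√[4·3!1!2!/7! · 1!3!4!1!2!1!] = √(96/35)
  +(−1)^2/∏(2,1,1,2,0,0)! = 1/4  (running 1/4)
  +(−1)^3/∏(3,0,0,1,1,1)! = -1/6  (running 1/12)
⟨..|..⟩ = √(96/35)·(1/12) = +0.138013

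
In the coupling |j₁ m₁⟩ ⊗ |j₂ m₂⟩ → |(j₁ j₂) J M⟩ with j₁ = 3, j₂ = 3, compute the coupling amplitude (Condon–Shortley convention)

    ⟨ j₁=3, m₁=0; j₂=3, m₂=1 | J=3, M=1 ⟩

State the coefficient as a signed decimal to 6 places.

j₁+j₂−J=3  J+j₁−j₂=3  J−j₁+j₂=3  j₁+j₂+J+1=10
(j₁±m₁, j₂±m₂, J±M) = (3,3,4,2,4,2)
P² = 864/25
sum k=1..3:
  [1] −1/24 = -1/24
  [2] +1/8 = 1/8
  [3] −1/72 = -1/72
S = 5/72
C² = P²·S² = 1/6 ; C = +0.408248

+√(1/6) = +0.408248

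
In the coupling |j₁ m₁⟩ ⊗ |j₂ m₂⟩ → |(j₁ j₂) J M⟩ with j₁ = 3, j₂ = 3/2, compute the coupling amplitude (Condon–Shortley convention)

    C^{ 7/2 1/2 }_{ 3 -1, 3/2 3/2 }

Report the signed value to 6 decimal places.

−√(8/21) = -0.617213

√[8·1!5!2!/9! · 2!4!3!0!4!3!] = √(1536/7)
  +(−1)^1/∏(1,0,3,2,2,0)! = -1/24  (running -1/24)
⟨..|..⟩ = √(1536/7)·(-1/24) = -0.617213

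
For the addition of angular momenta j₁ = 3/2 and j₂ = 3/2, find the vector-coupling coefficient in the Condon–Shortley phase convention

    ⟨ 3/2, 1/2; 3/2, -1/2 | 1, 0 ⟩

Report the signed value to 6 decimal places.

-0.223607

triangle: 2!*1!*1!/5! = 2/120
(j±m)!: 2!*1!*1!*2!*1!*1! = 4
prefactor² = (2J+1)*Δ*N² = 1/5
  k=0: +1/(0!*2!*1!*1!*0!*0!) = 1/2
  k=1: −1/(1!*1!*0!*0!*1!*1!) = -1
Σ = -1/2  ⇒  CG² = 1/5*(-1/2)² = 1/20
CG = −√(1/20) = -0.223607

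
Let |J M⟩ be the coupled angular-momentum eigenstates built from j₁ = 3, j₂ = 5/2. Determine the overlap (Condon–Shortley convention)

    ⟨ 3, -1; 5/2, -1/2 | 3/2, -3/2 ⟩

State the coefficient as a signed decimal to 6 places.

j₁+j₂−J=4  J+j₁−j₂=2  J−j₁+j₂=1  j₁+j₂+J+1=8
(j₁±m₁, j₂±m₂, J±M) = (2,4,2,3,0,3)
P² = 576/35
sum k=2..2:
  [2] +1/8 = 1/8
S = 1/8
C² = P²·S² = 9/35 ; C = +0.507093

+√(9/35) ≈ +0.507093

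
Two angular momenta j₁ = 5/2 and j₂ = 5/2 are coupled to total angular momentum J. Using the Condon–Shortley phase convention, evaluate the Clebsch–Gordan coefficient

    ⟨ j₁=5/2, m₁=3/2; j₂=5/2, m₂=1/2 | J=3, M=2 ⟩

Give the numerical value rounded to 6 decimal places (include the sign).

j₁+j₂−J=2  J+j₁−j₂=3  J−j₁+j₂=3  j₁+j₂+J+1=9
(j₁±m₁, j₂±m₂, J±M) = (4,1,3,2,5,1)
P² = 48
sum k=0..1:
  [0] +1/24 = 1/24
  [1] −1/12 = -1/12
S = -1/24
C² = P²·S² = 1/12 ; C = -0.288675

-0.288675  (= −√(1/12))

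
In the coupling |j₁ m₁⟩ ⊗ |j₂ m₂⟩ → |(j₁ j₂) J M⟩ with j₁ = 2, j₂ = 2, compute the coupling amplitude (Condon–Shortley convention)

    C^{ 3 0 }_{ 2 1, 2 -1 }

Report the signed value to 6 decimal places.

+√(2/5) = +0.632456

j₁+j₂−J=1  J+j₁−j₂=3  J−j₁+j₂=3  j₁+j₂+J+1=8
(j₁±m₁, j₂±m₂, J±M) = (3,1,1,3,3,3)
P² = 81/10
sum k=0..1:
  [0] +1/4 = 1/4
  [1] −1/36 = -1/36
S = 2/9
C² = P²·S² = 2/5 ; C = +0.632456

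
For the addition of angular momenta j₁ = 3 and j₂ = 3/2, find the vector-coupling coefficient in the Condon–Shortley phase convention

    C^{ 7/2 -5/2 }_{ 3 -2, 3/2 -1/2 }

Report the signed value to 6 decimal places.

-0.377964

triangle: 1!·5!·2!/9! = 240/362880
(j±m)!: 1!·5!·1!·2!·1!·6! = 172800
prefactor² = (2J+1)·Δ·N² = 6400/7
  k=0: +1/(0!·1!·5!·1!·0!·1!) = 1/120
  k=1: −1/(1!·0!·4!·0!·1!·2!) = -1/48
Σ = -1/80  ⇒  CG² = 6400/7·(-1/80)² = 1/7
CG = −√(1/7) = -0.377964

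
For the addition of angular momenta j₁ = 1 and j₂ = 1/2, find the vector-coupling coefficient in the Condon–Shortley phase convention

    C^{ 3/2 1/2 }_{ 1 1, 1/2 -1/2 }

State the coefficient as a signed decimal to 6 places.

+√(1/3) = +0.577350

√[4·0!2!1!/4! · 2!0!0!1!2!1!] = √(4/3)
  +(−1)^0/∏(0,0,0,0,2,1)! = 1/2  (running 1/2)
⟨..|..⟩ = √(4/3)·(1/2) = +0.577350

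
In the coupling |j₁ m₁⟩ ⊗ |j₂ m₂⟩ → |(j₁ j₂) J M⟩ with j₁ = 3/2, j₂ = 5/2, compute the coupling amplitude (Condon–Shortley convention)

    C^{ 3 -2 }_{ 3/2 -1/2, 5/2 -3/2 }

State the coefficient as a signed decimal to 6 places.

triangle: 1!×2!×4!/8! = 48/40320
(j±m)!: 1!×2!×1!×4!×1!×5! = 5760
prefactor² = (2J+1)×Δ×N² = 48
  k=0: +1/(0!×1!×2!×1!×0!×3!) = 1/12
  k=1: −1/(1!×0!×1!×0!×1!×4!) = -1/24
Σ = 1/24  ⇒  CG² = 48×1/24² = 1/12
CG = +√(1/12) = +0.288675

+0.288675  (= +√(1/12))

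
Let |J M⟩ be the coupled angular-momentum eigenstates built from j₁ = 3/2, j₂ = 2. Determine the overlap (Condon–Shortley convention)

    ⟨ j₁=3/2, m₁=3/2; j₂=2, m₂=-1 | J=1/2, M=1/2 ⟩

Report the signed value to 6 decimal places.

+0.316228

√[2·3!0!1!/5! · 3!0!1!3!1!0!] = √(18/5)
  +(−1)^0/∏(0,3,0,1,0,0)! = 1/6  (running 1/6)
⟨..|..⟩ = √(18/5)·(1/6) = +0.316228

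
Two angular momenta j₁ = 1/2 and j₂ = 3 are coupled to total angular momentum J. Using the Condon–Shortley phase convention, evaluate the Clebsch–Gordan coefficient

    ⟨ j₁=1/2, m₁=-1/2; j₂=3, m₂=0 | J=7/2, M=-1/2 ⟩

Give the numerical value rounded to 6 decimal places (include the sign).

triangle: 0!×1!×6!/8! = 720/40320
(j±m)!: 0!×1!×3!×3!×3!×4! = 5184
prefactor² = (2J+1)×Δ×N² = 5184/7
  k=0: +1/(0!×0!×1!×3!×0!×3!) = 1/36
Σ = 1/36  ⇒  CG² = 5184/7×1/36² = 4/7
CG = +√(4/7) = +0.755929

+√(4/7) ≈ +0.755929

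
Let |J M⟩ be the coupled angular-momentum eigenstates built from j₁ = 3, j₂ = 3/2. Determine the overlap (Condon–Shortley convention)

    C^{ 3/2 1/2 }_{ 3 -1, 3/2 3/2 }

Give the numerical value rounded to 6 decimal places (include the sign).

√[4·3!3!0!/7! · 2!4!3!0!2!1!] = √(576/35)
  +(−1)^3/∏(3,0,1,0,2,0)! = -1/12  (running -1/12)
⟨..|..⟩ = √(576/35)·(-1/12) = -0.338062

−√(4/35) = -0.338062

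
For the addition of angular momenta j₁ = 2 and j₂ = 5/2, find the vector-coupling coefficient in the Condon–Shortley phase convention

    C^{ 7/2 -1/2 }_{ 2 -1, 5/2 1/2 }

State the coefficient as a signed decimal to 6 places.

j₁+j₂−J=1  J+j₁−j₂=3  J−j₁+j₂=4  j₁+j₂+J+1=9
(j₁±m₁, j₂±m₂, J±M) = (1,3,3,2,3,4)
P² = 1152/35
sum k=0..1:
  [0] +1/36 = 1/36
  [1] −1/8 = -1/8
S = -7/72
C² = P²·S² = 14/45 ; C = -0.557773

-0.557773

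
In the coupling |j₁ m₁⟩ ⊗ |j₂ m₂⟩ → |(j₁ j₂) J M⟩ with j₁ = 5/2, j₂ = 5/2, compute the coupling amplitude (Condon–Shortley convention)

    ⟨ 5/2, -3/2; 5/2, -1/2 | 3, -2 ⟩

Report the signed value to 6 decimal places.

-0.288675

j₁+j₂−J=2  J+j₁−j₂=3  J−j₁+j₂=3  j₁+j₂+J+1=9
(j₁±m₁, j₂±m₂, J±M) = (1,4,2,3,1,5)
P² = 48
sum k=1..2:
  [1] −1/12 = -1/12
  [2] +1/24 = 1/24
S = -1/24
C² = P²·S² = 1/12 ; C = -0.288675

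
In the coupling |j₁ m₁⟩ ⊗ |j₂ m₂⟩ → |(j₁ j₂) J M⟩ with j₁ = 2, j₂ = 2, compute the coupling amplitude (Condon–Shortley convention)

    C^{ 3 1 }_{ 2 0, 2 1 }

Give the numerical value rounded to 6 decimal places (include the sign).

-0.447214  (= −√(1/5))

triangle: 1!×3!×3!/8! = 36/40320
(j±m)!: 2!×2!×3!×1!×4!×2! = 1152
prefactor² = (2J+1)×Δ×N² = 36/5
  k=0: +1/(0!×1!×2!×3!×1!×0!) = 1/12
  k=1: −1/(1!×0!×1!×2!×2!×1!) = -1/4
Σ = -1/6  ⇒  CG² = 36/5×(-1/6)² = 1/5
CG = −√(1/5) = -0.447214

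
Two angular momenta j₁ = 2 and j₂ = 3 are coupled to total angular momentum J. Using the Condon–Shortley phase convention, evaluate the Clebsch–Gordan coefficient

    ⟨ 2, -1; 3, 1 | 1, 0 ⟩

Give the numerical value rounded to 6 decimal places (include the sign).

triangle: 4!*0!*2!/7! = 48/5040
(j±m)!: 1!*3!*4!*2!*1!*1! = 288
prefactor² = (2J+1)*Δ*N² = 288/35
  k=3: −1/(3!*1!*0!*1!*0!*1!) = -1/6
Σ = -1/6  ⇒  CG² = 288/35*(-1/6)² = 8/35
CG = −√(8/35) = -0.478091

−√(8/35) ≈ -0.478091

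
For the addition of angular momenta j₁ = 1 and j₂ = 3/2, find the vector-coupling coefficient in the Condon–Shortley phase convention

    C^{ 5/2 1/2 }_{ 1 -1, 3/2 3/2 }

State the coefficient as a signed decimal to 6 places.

+√(1/10) = +0.316228

j₁+j₂−J=0  J+j₁−j₂=2  J−j₁+j₂=3  j₁+j₂+J+1=6
(j₁±m₁, j₂±m₂, J±M) = (0,2,3,0,3,2)
P² = 72/5
sum k=0..0:
  [0] +1/12 = 1/12
S = 1/12
C² = P²·S² = 1/10 ; C = +0.316228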